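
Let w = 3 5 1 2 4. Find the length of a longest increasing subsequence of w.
3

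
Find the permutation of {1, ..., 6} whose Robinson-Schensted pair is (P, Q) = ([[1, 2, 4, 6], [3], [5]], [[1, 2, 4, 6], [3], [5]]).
Reverse the RSK construction: for i from n down to 1, find the cell of Q containing i, remove the entry at that cell from P, and reverse-bump it up through P; the value ejected from row 1 is w(i).

Step i=6: Q has 6 at row 1, column 4; remove that cell from P, ejecting 6. So w(6) = 6. P is now [[1, 2, 4], [3], [5]].
Step i=5: Q has 5 at row 3, column 1; remove 5 from row 3 of P and reverse-bump: 5 enters row 2 and ejects 3; 3 enters row 1 and ejects 2. So w(5) = 2. P is now [[1, 3, 4], [5]].
Step i=4: Q has 4 at row 1, column 3; remove that cell from P, ejecting 4. So w(4) = 4. P is now [[1, 3], [5]].
Step i=3: Q has 3 at row 2, column 1; remove 5 from row 2 of P and reverse-bump: 5 enters row 1 and ejects 3. So w(3) = 3. P is now [[1, 5]].
Step i=2: Q has 2 at row 1, column 2; remove that cell from P, ejecting 5. So w(2) = 5. P is now [[1]].
Step i=1: Q has 1 at row 1, column 1; remove that cell from P, ejecting 1. So w(1) = 1. P is now [].

So w = 1 5 3 4 2 6.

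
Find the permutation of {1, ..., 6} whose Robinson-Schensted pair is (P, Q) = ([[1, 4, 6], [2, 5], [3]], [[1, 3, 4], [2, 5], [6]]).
Reverse the RSK construction: for i from n down to 1, find the cell of Q containing i, remove the entry at that cell from P, and reverse-bump it up through P; the value ejected from row 1 is w(i).

Step i=6: Q has 6 at row 3, column 1; remove 3 from row 3 of P and reverse-bump: 3 enters row 2 and ejects 2; 2 enters row 1 and ejects 1. So w(6) = 1. P is now [[2, 4, 6], [3, 5]].
Step i=5: Q has 5 at row 2, column 2; remove 5 from row 2 of P and reverse-bump: 5 enters row 1 and ejects 4. So w(5) = 4. P is now [[2, 5, 6], [3]].
Step i=4: Q has 4 at row 1, column 3; remove that cell from P, ejecting 6. So w(4) = 6. P is now [[2, 5], [3]].
Step i=3: Q has 3 at row 1, column 2; remove that cell from P, ejecting 5. So w(3) = 5. P is now [[2], [3]].
Step i=2: Q has 2 at row 2, column 1; remove 3 from row 2 of P and reverse-bump: 3 enters row 1 and ejects 2. So w(2) = 2. P is now [[3]].
Step i=1: Q has 1 at row 1, column 1; remove that cell from P, ejecting 3. So w(1) = 3. P is now [].

So w = 3 2 5 6 4 1.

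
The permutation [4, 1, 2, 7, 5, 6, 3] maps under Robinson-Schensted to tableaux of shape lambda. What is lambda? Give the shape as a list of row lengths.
RSK row insertion gives P = [[1, 2, 3, 6], [4, 5], [7]], which has shape [4, 2, 1].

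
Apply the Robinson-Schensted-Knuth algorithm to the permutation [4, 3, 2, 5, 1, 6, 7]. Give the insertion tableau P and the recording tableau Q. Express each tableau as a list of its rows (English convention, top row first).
P = [[1, 5, 6, 7], [2], [3], [4]], Q = [[1, 4, 6, 7], [2], [3], [5]]

Insert each entry of the permutation into P by Schensted row insertion, recording in Q the position of each new cell.

Insert 4: appended to row 1. P = [[4]].
Insert 3: 3 bumps 4 from row 1; 4 starts row 2. P = [[3], [4]].
Insert 2: 2 bumps 3 from row 1; 3 bumps 4 from row 2; 4 starts row 3. P = [[2], [3], [4]].
Insert 5: appended to row 1. P = [[2, 5], [3], [4]].
Insert 1: 1 bumps 2 from row 1; 2 bumps 3 from row 2; 3 bumps 4 from row 3; 4 starts row 4. P = [[1, 5], [2], [3], [4]].
Insert 6: appended to row 1. P = [[1, 5, 6], [2], [3], [4]].
Insert 7: appended to row 1. P = [[1, 5, 6, 7], [2], [3], [4]].

So P = [[1, 5, 6, 7], [2], [3], [4]], Q = [[1, 4, 6, 7], [2], [3], [5]].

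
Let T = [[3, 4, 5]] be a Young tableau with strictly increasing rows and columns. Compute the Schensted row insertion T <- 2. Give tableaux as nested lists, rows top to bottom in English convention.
In row 1, 2 replaces 3 (the leftmost entry greater than 2); 3 is bumped to row 2. 3 starts a new row 2. The new tableau is [[2, 4, 5], [3]].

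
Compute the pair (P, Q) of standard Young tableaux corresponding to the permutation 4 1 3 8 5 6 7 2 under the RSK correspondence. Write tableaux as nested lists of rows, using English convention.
P = [[1, 2, 5, 6, 7], [3, 8], [4]], Q = [[1, 3, 4, 6, 7], [2, 5], [8]]

Insert each entry of the permutation into P by Schensted row insertion, recording in Q the position of each new cell.

Insert 4: appended to row 1. P = [[4]], Q = [[1]].
Insert 1: 1 bumps 4 from row 1; 4 starts row 2. P = [[1], [4]], Q = [[1], [2]].
Insert 3: appended to row 1. P = [[1, 3], [4]], Q = [[1, 3], [2]].
Insert 8: appended to row 1. P = [[1, 3, 8], [4]], Q = [[1, 3, 4], [2]].
Insert 5: 5 bumps 8 from row 1; 8 appends to row 2. P = [[1, 3, 5], [4, 8]], Q = [[1, 3, 4], [2, 5]].
Insert 6: appended to row 1. P = [[1, 3, 5, 6], [4, 8]], Q = [[1, 3, 4, 6], [2, 5]].
Insert 7: appended to row 1. P = [[1, 3, 5, 6, 7], [4, 8]], Q = [[1, 3, 4, 6, 7], [2, 5]].
Insert 2: 2 bumps 3 from row 1; 3 bumps 4 from row 2; 4 starts row 3. P = [[1, 2, 5, 6, 7], [3, 8], [4]], Q = [[1, 3, 4, 6, 7], [2, 5], [8]].

So P = [[1, 2, 5, 6, 7], [3, 8], [4]], Q = [[1, 3, 4, 6, 7], [2, 5], [8]].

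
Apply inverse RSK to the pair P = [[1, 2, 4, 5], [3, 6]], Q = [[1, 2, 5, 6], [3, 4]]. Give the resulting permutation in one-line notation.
Reverse the RSK construction: for i from n down to 1, find the cell of Q containing i, remove the entry at that cell from P, and reverse-bump it up through P; the value ejected from row 1 is w(i).

Step i=6: Q has 6 at row 1, column 4; remove that cell from P, ejecting 5. So w(6) = 5. P is now [[1, 2, 4], [3, 6]].
Step i=5: Q has 5 at row 1, column 3; remove that cell from P, ejecting 4. So w(5) = 4. P is now [[1, 2], [3, 6]].
Step i=4: Q has 4 at row 2, column 2; remove 6 from row 2 of P and reverse-bump: 6 enters row 1 and ejects 2. So w(4) = 2. P is now [[1, 6], [3]].
Step i=3: Q has 3 at row 2, column 1; remove 3 from row 2 of P and reverse-bump: 3 enters row 1 and ejects 1. So w(3) = 1. P is now [[3, 6]].
Step i=2: Q has 2 at row 1, column 2; remove that cell from P, ejecting 6. So w(2) = 6. P is now [[3]].
Step i=1: Q has 1 at row 1, column 1; remove that cell from P, ejecting 3. So w(1) = 3. P is now [].

So w = 3 6 1 2 4 5.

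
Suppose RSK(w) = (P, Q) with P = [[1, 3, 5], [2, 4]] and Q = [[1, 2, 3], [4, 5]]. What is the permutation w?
2 4 5 1 3

Reverse the RSK construction: for i from n down to 1, find the cell of Q containing i, remove the entry at that cell from P, and reverse-bump it up through P; the value ejected from row 1 is w(i).

Step i=5: Q has 5 at row 2, column 2; remove 4 from row 2 of P and reverse-bump: 4 enters row 1 and ejects 3. So w(5) = 3. P is now [[1, 4, 5], [2]].
Step i=4: Q has 4 at row 2, column 1; remove 2 from row 2 of P and reverse-bump: 2 enters row 1 and ejects 1. So w(4) = 1. P is now [[2, 4, 5]].
Step i=3: Q has 3 at row 1, column 3; remove that cell from P, ejecting 5. So w(3) = 5. P is now [[2, 4]].
Step i=2: Q has 2 at row 1, column 2; remove that cell from P, ejecting 4. So w(2) = 4. P is now [[2]].
Step i=1: Q has 1 at row 1, column 1; remove that cell from P, ejecting 2. So w(1) = 2. P is now [].

So w = 2 4 5 1 3.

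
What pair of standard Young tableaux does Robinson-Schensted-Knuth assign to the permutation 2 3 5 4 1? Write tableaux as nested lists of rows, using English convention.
Insert each entry of the permutation into P by Schensted row insertion, recording in Q the position of each new cell.

Insert 2: appended to row 1. P = [[2]], Q = [[1]].
Insert 3: appended to row 1. P = [[2, 3]], Q = [[1, 2]].
Insert 5: appended to row 1. P = [[2, 3, 5]], Q = [[1, 2, 3]].
Insert 4: 4 bumps 5 from row 1; 5 starts row 2. P = [[2, 3, 4], [5]], Q = [[1, 2, 3], [4]].
Insert 1: 1 bumps 2 from row 1; 2 bumps 5 from row 2; 5 starts row 3. P = [[1, 3, 4], [2], [5]], Q = [[1, 2, 3], [4], [5]].

So P = [[1, 3, 4], [2], [5]], Q = [[1, 2, 3], [4], [5]].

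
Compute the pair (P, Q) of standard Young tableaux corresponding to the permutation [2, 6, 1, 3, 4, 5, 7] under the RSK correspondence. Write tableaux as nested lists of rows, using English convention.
Insert each entry of the permutation into P by Schensted row insertion, recording in Q the position of each new cell.

Insert 2: appended to row 1. P = [[2]].
Insert 6: appended to row 1. P = [[2, 6]].
Insert 1: 1 bumps 2 from row 1; 2 starts row 2. P = [[1, 6], [2]].
Insert 3: 3 bumps 6 from row 1; 6 appends to row 2. P = [[1, 3], [2, 6]].
Insert 4: appended to row 1. P = [[1, 3, 4], [2, 6]].
Insert 5: appended to row 1. P = [[1, 3, 4, 5], [2, 6]].
Insert 7: appended to row 1. P = [[1, 3, 4, 5, 7], [2, 6]].

So P = [[1, 3, 4, 5, 7], [2, 6]], Q = [[1, 2, 5, 6, 7], [3, 4]].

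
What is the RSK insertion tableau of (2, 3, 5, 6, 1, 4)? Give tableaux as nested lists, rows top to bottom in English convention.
Insert 2: appended to row 1. P = [[2]].
Insert 3: appended to row 1. P = [[2, 3]].
Insert 5: appended to row 1. P = [[2, 3, 5]].
Insert 6: appended to row 1. P = [[2, 3, 5, 6]].
Insert 1: 1 bumps 2 from row 1; 2 starts row 2. P = [[1, 3, 5, 6], [2]].
Insert 4: 4 bumps 5 from row 1; 5 appends to row 2. P = [[1, 3, 4, 6], [2, 5]].

So P = [[1, 3, 4, 6], [2, 5]].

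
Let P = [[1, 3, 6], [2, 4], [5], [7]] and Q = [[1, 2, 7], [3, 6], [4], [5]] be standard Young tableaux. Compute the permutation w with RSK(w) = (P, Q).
Reverse the RSK construction: for i from n down to 1, find the cell of Q containing i, remove the entry at that cell from P, and reverse-bump it up through P; the value ejected from row 1 is w(i).

Step i=7: Q has 7 at row 1, column 3; remove that cell from P, ejecting 6. So w(7) = 6. P is now [[1, 3], [2, 4], [5], [7]].
Step i=6: Q has 6 at row 2, column 2; remove 4 from row 2 of P and reverse-bump: 4 enters row 1 and ejects 3. So w(6) = 3. P is now [[1, 4], [2], [5], [7]].
Step i=5: Q has 5 at row 4, column 1; remove 7 from row 4 of P and reverse-bump: 7 enters row 3 and ejects 5; 5 enters row 2 and ejects 2; 2 enters row 1 and ejects 1. So w(5) = 1. P is now [[2, 4], [5], [7]].
Step i=4: Q has 4 at row 3, column 1; remove 7 from row 3 of P and reverse-bump: 7 enters row 2 and ejects 5; 5 enters row 1 and ejects 4. So w(4) = 4. P is now [[2, 5], [7]].
Step i=3: Q has 3 at row 2, column 1; remove 7 from row 2 of P and reverse-bump: 7 enters row 1 and ejects 5. So w(3) = 5. P is now [[2, 7]].
Step i=2: Q has 2 at row 1, column 2; remove that cell from P, ejecting 7. So w(2) = 7. P is now [[2]].
Step i=1: Q has 1 at row 1, column 1; remove that cell from P, ejecting 2. So w(1) = 2. P is now [].

So w = 2 7 5 4 1 3 6.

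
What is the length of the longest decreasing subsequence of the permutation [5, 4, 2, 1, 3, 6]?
4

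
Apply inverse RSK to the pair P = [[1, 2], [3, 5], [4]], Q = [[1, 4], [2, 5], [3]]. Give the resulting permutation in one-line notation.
Reverse the RSK construction: for i from n down to 1, find the cell of Q containing i, remove the entry at that cell from P, and reverse-bump it up through P; the value ejected from row 1 is w(i).

Step i=5: Q has 5 at row 2, column 2; remove 5 from row 2 of P and reverse-bump: 5 enters row 1 and ejects 2. So w(5) = 2. P is now [[1, 5], [3], [4]].
Step i=4: Q has 4 at row 1, column 2; remove that cell from P, ejecting 5. So w(4) = 5. P is now [[1], [3], [4]].
Step i=3: Q has 3 at row 3, column 1; remove 4 from row 3 of P and reverse-bump: 4 enters row 2 and ejects 3; 3 enters row 1 and ejects 1. So w(3) = 1. P is now [[3], [4]].
Step i=2: Q has 2 at row 2, column 1; remove 4 from row 2 of P and reverse-bump: 4 enters row 1 and ejects 3. So w(2) = 3. P is now [[4]].
Step i=1: Q has 1 at row 1, column 1; remove that cell from P, ejecting 4. So w(1) = 4. P is now [].

So w = 4 3 1 5 2.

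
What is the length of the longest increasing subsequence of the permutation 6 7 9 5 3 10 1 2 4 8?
4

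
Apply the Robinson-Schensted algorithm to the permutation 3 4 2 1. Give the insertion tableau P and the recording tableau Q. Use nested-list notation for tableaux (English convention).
Insert each entry of the permutation into P by Schensted row insertion, recording in Q the position of each new cell.

Insert 3: appended to row 1. P = [[3]].
Insert 4: appended to row 1. P = [[3, 4]].
Insert 2: 2 bumps 3 from row 1; 3 starts row 2. P = [[2, 4], [3]].
Insert 1: 1 bumps 2 from row 1; 2 bumps 3 from row 2; 3 starts row 3. P = [[1, 4], [2], [3]].

So P = [[1, 4], [2], [3]], Q = [[1, 2], [3], [4]].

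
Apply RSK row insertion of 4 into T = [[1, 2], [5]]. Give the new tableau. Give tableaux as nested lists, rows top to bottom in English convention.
[[1, 2, 4], [5]]

4 is larger than every entry of row 1, so it is appended to row 1. The new tableau is [[1, 2, 4], [5]].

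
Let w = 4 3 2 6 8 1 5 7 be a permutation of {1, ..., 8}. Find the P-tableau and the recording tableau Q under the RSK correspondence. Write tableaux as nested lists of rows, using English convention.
Insert each entry of the permutation into P by Schensted row insertion, recording in Q the position of each new cell.

Insert 4: appended to row 1. P = [[4]].
Insert 3: 3 bumps 4 from row 1; 4 starts row 2. P = [[3], [4]].
Insert 2: 2 bumps 3 from row 1; 3 bumps 4 from row 2; 4 starts row 3. P = [[2], [3], [4]].
Insert 6: appended to row 1. P = [[2, 6], [3], [4]].
Insert 8: appended to row 1. P = [[2, 6, 8], [3], [4]].
Insert 1: 1 bumps 2 from row 1; 2 bumps 3 from row 2; 3 bumps 4 from row 3; 4 starts row 4. P = [[1, 6, 8], [2], [3], [4]].
Insert 5: 5 bumps 6 from row 1; 6 appends to row 2. P = [[1, 5, 8], [2, 6], [3], [4]].
Insert 7: 7 bumps 8 from row 1; 8 appends to row 2. P = [[1, 5, 7], [2, 6, 8], [3], [4]].

So P = [[1, 5, 7], [2, 6, 8], [3], [4]], Q = [[1, 4, 5], [2, 7, 8], [3], [6]].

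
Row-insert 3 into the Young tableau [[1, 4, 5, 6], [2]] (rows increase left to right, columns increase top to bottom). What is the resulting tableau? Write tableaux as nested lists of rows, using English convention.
In row 1, 3 replaces 4 (the leftmost entry greater than 3); 4 is bumped to row 2. 4 is appended to row 2. The new tableau is [[1, 3, 5, 6], [2, 4]].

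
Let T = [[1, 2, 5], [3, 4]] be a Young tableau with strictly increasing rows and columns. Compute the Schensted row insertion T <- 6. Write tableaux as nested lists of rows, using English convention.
6 is larger than every entry of row 1, so it is appended to row 1. The new tableau is [[1, 2, 5, 6], [3, 4]].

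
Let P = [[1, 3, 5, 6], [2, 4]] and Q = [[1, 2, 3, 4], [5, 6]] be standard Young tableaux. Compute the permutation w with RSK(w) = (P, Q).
Reverse the RSK construction: for i from n down to 1, find the cell of Q containing i, remove the entry at that cell from P, and reverse-bump it up through P; the value ejected from row 1 is w(i).

Step i=6: Q has 6 at row 2, column 2; remove 4 from row 2 of P and reverse-bump: 4 enters row 1 and ejects 3. So w(6) = 3. P is now [[1, 4, 5, 6], [2]].
Step i=5: Q has 5 at row 2, column 1; remove 2 from row 2 of P and reverse-bump: 2 enters row 1 and ejects 1. So w(5) = 1. P is now [[2, 4, 5, 6]].
Step i=4: Q has 4 at row 1, column 4; remove that cell from P, ejecting 6. So w(4) = 6. P is now [[2, 4, 5]].
Step i=3: Q has 3 at row 1, column 3; remove that cell from P, ejecting 5. So w(3) = 5. P is now [[2, 4]].
Step i=2: Q has 2 at row 1, column 2; remove that cell from P, ejecting 4. So w(2) = 4. P is now [[2]].
Step i=1: Q has 1 at row 1, column 1; remove that cell from P, ejecting 2. So w(1) = 2. P is now [].

So w = 2 4 5 6 1 3.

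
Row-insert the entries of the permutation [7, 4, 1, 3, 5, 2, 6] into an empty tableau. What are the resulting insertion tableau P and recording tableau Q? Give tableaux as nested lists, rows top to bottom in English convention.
Insert each entry of the permutation into P by Schensted row insertion, recording in Q the position of each new cell.

Insert 7: appended to row 1. P = [[7]].
Insert 4: 4 bumps 7 from row 1; 7 starts row 2. P = [[4], [7]].
Insert 1: 1 bumps 4 from row 1; 4 bumps 7 from row 2; 7 starts row 3. P = [[1], [4], [7]].
Insert 3: appended to row 1. P = [[1, 3], [4], [7]].
Insert 5: appended to row 1. P = [[1, 3, 5], [4], [7]].
Insert 2: 2 bumps 3 from row 1; 3 bumps 4 from row 2; 4 bumps 7 from row 3; 7 starts row 4. P = [[1, 2, 5], [3], [4], [7]].
Insert 6: appended to row 1. P = [[1, 2, 5, 6], [3], [4], [7]].

So P = [[1, 2, 5, 6], [3], [4], [7]], Q = [[1, 4, 5, 7], [2], [3], [6]].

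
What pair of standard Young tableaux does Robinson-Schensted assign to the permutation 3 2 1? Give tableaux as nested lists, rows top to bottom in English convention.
Insert each entry of the permutation into P by Schensted row insertion, recording in Q the position of each new cell.

Insert 3: appended to row 1. P = [[3]], Q = [[1]].
Insert 2: 2 bumps 3 from row 1; 3 starts row 2. P = [[2], [3]], Q = [[1], [2]].
Insert 1: 1 bumps 2 from row 1; 2 bumps 3 from row 2; 3 starts row 3. P = [[1], [2], [3]], Q = [[1], [2], [3]].

So P = [[1], [2], [3]], Q = [[1], [2], [3]].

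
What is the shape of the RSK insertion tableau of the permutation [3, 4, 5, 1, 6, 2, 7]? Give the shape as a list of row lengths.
Row-insert each entry into an empty tableau.

After inserting 3: P = [[3]].
After inserting 4: P = [[3, 4]].
After inserting 5: P = [[3, 4, 5]].
After inserting 1: P = [[1, 4, 5], [3]].
After inserting 6: P = [[1, 4, 5, 6], [3]].
After inserting 2: P = [[1, 2, 5, 6], [3, 4]].
After inserting 7: P = [[1, 2, 5, 6, 7], [3, 4]].

The final insertion tableau P = [[1, 2, 5, 6, 7], [3, 4]] has shape [5, 2].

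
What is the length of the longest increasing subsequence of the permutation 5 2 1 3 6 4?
3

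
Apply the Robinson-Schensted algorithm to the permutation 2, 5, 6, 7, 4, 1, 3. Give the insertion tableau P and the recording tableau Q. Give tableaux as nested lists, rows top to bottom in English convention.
P = [[1, 3, 6, 7], [2, 4], [5]], Q = [[1, 2, 3, 4], [5, 7], [6]]

Insert each entry of the permutation into P by Schensted row insertion, recording in Q the position of each new cell.

Insert 2: appended to row 1. P = [[2]].
Insert 5: appended to row 1. P = [[2, 5]].
Insert 6: appended to row 1. P = [[2, 5, 6]].
Insert 7: appended to row 1. P = [[2, 5, 6, 7]].
Insert 4: 4 bumps 5 from row 1; 5 starts row 2. P = [[2, 4, 6, 7], [5]].
Insert 1: 1 bumps 2 from row 1; 2 bumps 5 from row 2; 5 starts row 3. P = [[1, 4, 6, 7], [2], [5]].
Insert 3: 3 bumps 4 from row 1; 4 appends to row 2. P = [[1, 3, 6, 7], [2, 4], [5]].

So P = [[1, 3, 6, 7], [2, 4], [5]], Q = [[1, 2, 3, 4], [5, 7], [6]].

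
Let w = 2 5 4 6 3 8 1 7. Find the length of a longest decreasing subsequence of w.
4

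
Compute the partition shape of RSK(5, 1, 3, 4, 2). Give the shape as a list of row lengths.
[3, 1, 1]

Row-insert each entry into an empty tableau.

After inserting 5: P = [[5]].
After inserting 1: P = [[1], [5]].
After inserting 3: P = [[1, 3], [5]].
After inserting 4: P = [[1, 3, 4], [5]].
After inserting 2: P = [[1, 2, 4], [3], [5]].

The final insertion tableau P = [[1, 2, 4], [3], [5]] has shape [3, 1, 1].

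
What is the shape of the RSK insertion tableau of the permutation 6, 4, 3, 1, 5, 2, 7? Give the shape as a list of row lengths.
Row-insert each entry into an empty tableau.

After inserting 6: P = [[6]].
After inserting 4: P = [[4], [6]].
After inserting 3: P = [[3], [4], [6]].
After inserting 1: P = [[1], [3], [4], [6]].
After inserting 5: P = [[1, 5], [3], [4], [6]].
After inserting 2: P = [[1, 2], [3, 5], [4], [6]].
After inserting 7: P = [[1, 2, 7], [3, 5], [4], [6]].

The final insertion tableau P = [[1, 2, 7], [3, 5], [4], [6]] has shape [3, 2, 1, 1].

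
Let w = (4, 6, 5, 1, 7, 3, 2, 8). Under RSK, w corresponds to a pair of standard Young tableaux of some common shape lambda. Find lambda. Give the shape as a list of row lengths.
[4, 2, 1, 1]

Row-insert each entry into an empty tableau.

After inserting 4: P = [[4]].
After inserting 6: P = [[4, 6]].
After inserting 5: P = [[4, 5], [6]].
After inserting 1: P = [[1, 5], [4], [6]].
After inserting 7: P = [[1, 5, 7], [4], [6]].
After inserting 3: P = [[1, 3, 7], [4, 5], [6]].
After inserting 2: P = [[1, 2, 7], [3, 5], [4], [6]].
After inserting 8: P = [[1, 2, 7, 8], [3, 5], [4], [6]].

The final insertion tableau P = [[1, 2, 7, 8], [3, 5], [4], [6]] has shape [4, 2, 1, 1].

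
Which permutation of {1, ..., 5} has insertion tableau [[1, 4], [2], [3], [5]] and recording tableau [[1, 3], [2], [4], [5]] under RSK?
5 3 4 2 1

Reverse the RSK construction: for i from n down to 1, find the cell of Q containing i, remove the entry at that cell from P, and reverse-bump it up through P; the value ejected from row 1 is w(i).

Step i=5: Q has 5 at row 4, column 1; remove 5 from row 4 of P and reverse-bump: 5 enters row 3 and ejects 3; 3 enters row 2 and ejects 2; 2 enters row 1 and ejects 1. So w(5) = 1. P is now [[2, 4], [3], [5]].
Step i=4: Q has 4 at row 3, column 1; remove 5 from row 3 of P and reverse-bump: 5 enters row 2 and ejects 3; 3 enters row 1 and ejects 2. So w(4) = 2. P is now [[3, 4], [5]].
Step i=3: Q has 3 at row 1, column 2; remove that cell from P, ejecting 4. So w(3) = 4. P is now [[3], [5]].
Step i=2: Q has 2 at row 2, column 1; remove 5 from row 2 of P and reverse-bump: 5 enters row 1 and ejects 3. So w(2) = 3. P is now [[5]].
Step i=1: Q has 1 at row 1, column 1; remove that cell from P, ejecting 5. So w(1) = 5. P is now [].

So w = 5 3 4 2 1.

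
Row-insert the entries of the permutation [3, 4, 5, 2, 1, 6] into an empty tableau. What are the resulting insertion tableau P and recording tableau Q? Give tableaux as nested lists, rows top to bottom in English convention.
P = [[1, 4, 5, 6], [2], [3]], Q = [[1, 2, 3, 6], [4], [5]]

Insert each entry of the permutation into P by Schensted row insertion, recording in Q the position of each new cell.

Insert 3: appended to row 1. P = [[3]].
Insert 4: appended to row 1. P = [[3, 4]].
Insert 5: appended to row 1. P = [[3, 4, 5]].
Insert 2: 2 bumps 3 from row 1; 3 starts row 2. P = [[2, 4, 5], [3]].
Insert 1: 1 bumps 2 from row 1; 2 bumps 3 from row 2; 3 starts row 3. P = [[1, 4, 5], [2], [3]].
Insert 6: appended to row 1. P = [[1, 4, 5, 6], [2], [3]].

So P = [[1, 4, 5, 6], [2], [3]], Q = [[1, 2, 3, 6], [4], [5]].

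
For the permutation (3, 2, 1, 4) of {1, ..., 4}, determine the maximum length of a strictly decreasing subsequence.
3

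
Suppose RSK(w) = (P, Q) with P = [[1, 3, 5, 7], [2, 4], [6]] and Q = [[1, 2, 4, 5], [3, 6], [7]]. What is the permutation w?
2 4 1 6 7 5 3

Reverse RSK: for i = n, n-1, ..., 1, locate i in Q, remove the corresponding corner cell from P, and reverse-bump its entry up through P; the value ejected from row 1 is w(i).

So w = 2 4 1 6 7 5 3.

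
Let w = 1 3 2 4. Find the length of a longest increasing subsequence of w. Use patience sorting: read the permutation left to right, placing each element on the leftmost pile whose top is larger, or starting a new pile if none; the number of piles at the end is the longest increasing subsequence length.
3

1: new pile. tops = [1]
3: new pile. tops = [1, 3]
2: onto pile 2 (replacing 3). tops = [1, 2]
4: new pile. tops = [1, 2, 4]

3 piles, so the longest increasing subsequence has length 3.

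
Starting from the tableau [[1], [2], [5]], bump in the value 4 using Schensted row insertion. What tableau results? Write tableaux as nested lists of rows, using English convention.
[[1, 4], [2], [5]]

4 is larger than every entry of row 1, so it is appended to row 1. The new tableau is [[1, 4], [2], [5]].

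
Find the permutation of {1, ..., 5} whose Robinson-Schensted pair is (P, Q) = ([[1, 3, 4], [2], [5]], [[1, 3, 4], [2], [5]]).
Reverse the RSK construction: for i from n down to 1, find the cell of Q containing i, remove the entry at that cell from P, and reverse-bump it up through P; the value ejected from row 1 is w(i).

Step i=5: Q has 5 at row 3, column 1; remove 5 from row 3 of P and reverse-bump: 5 enters row 2 and ejects 2; 2 enters row 1 and ejects 1. So w(5) = 1. P is now [[2, 3, 4], [5]].
Step i=4: Q has 4 at row 1, column 3; remove that cell from P, ejecting 4. So w(4) = 4. P is now [[2, 3], [5]].
Step i=3: Q has 3 at row 1, column 2; remove that cell from P, ejecting 3. So w(3) = 3. P is now [[2], [5]].
Step i=2: Q has 2 at row 2, column 1; remove 5 from row 2 of P and reverse-bump: 5 enters row 1 and ejects 2. So w(2) = 2. P is now [[5]].
Step i=1: Q has 1 at row 1, column 1; remove that cell from P, ejecting 5. So w(1) = 5. P is now [].

So w = 5 2 3 4 1.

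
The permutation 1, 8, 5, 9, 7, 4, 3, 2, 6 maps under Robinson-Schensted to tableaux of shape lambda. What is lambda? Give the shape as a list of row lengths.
[3, 2, 2, 1, 1]

Row-insert each entry into an empty tableau.

After inserting 1: P = [[1]].
After inserting 8: P = [[1, 8]].
After inserting 5: P = [[1, 5], [8]].
After inserting 9: P = [[1, 5, 9], [8]].
After inserting 7: P = [[1, 5, 7], [8, 9]].
After inserting 4: P = [[1, 4, 7], [5, 9], [8]].
After inserting 3: P = [[1, 3, 7], [4, 9], [5], [8]].
After inserting 2: P = [[1, 2, 7], [3, 9], [4], [5], [8]].
After inserting 6: P = [[1, 2, 6], [3, 7], [4, 9], [5], [8]].

The final insertion tableau P = [[1, 2, 6], [3, 7], [4, 9], [5], [8]] has shape [3, 2, 2, 1, 1].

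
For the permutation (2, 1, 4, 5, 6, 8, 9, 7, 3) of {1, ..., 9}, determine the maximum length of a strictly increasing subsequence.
6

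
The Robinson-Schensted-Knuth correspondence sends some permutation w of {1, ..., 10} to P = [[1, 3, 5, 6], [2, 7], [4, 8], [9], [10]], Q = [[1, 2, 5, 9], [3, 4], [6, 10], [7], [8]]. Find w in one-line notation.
Reverse the RSK construction: for i from n down to 1, find the cell of Q containing i, remove the entry at that cell from P, and reverse-bump it up through P; the value ejected from row 1 is w(i).

Step i=10: Q has 10 at row 3, column 2; remove 8 from row 3 of P and reverse-bump: 8 enters row 2 and ejects 7; 7 enters row 1 and ejects 6. So w(10) = 6. P is now [[1, 3, 5, 7], [2, 8], [4], [9], [10]].
Step i=9: Q has 9 at row 1, column 4; remove that cell from P, ejecting 7. So w(9) = 7. P is now [[1, 3, 5], [2, 8], [4], [9], [10]].
Step i=8: Q has 8 at row 5, column 1; remove 10 from row 5 of P and reverse-bump: 10 enters row 4 and ejects 9; 9 enters row 3 and ejects 4; 4 enters row 2 and ejects 2; 2 enters row 1 and ejects 1. So w(8) = 1. P is now [[2, 3, 5], [4, 8], [9], [10]].
Step i=7: Q has 7 at row 4, column 1; remove 10 from row 4 of P and reverse-bump: 10 enters row 3 and ejects 9; 9 enters row 2 and ejects 8; 8 enters row 1 and ejects 5. So w(7) = 5. P is now [[2, 3, 8], [4, 9], [10]].
Step i=6: Q has 6 at row 3, column 1; remove 10 from row 3 of P and reverse-bump: 10 enters row 2 and ejects 9; 9 enters row 1 and ejects 8. So w(6) = 8. P is now [[2, 3, 9], [4, 10]].
Step i=5: Q has 5 at row 1, column 3; remove that cell from P, ejecting 9. So w(5) = 9. P is now [[2, 3], [4, 10]].
Step i=4: Q has 4 at row 2, column 2; remove 10 from row 2 of P and reverse-bump: 10 enters row 1 and ejects 3. So w(4) = 3. P is now [[2, 10], [4]].
Step i=3: Q has 3 at row 2, column 1; remove 4 from row 2 of P and reverse-bump: 4 enters row 1 and ejects 2. So w(3) = 2. P is now [[4, 10]].
Step i=2: Q has 2 at row 1, column 2; remove that cell from P, ejecting 10. So w(2) = 10. P is now [[4]].
Step i=1: Q has 1 at row 1, column 1; remove that cell from P, ejecting 4. So w(1) = 4. P is now [].

So w = 4 10 2 3 9 8 5 1 7 6.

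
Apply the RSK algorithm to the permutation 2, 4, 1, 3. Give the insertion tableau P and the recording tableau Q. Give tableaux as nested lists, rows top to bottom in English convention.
Insert each entry of the permutation into P by Schensted row insertion, recording in Q the position of each new cell.

Insert 2: appended to row 1. P = [[2]], Q = [[1]].
Insert 4: appended to row 1. P = [[2, 4]], Q = [[1, 2]].
Insert 1: 1 bumps 2 from row 1; 2 starts row 2. P = [[1, 4], [2]], Q = [[1, 2], [3]].
Insert 3: 3 bumps 4 from row 1; 4 appends to row 2. P = [[1, 3], [2, 4]], Q = [[1, 2], [3, 4]].

So P = [[1, 3], [2, 4]], Q = [[1, 2], [3, 4]].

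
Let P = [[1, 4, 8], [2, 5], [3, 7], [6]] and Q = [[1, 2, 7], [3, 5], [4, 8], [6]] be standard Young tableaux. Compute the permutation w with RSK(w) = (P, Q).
6 7 3 2 5 1 8 4

Reverse the RSK construction: for i from n down to 1, find the cell of Q containing i, remove the entry at that cell from P, and reverse-bump it up through P; the value ejected from row 1 is w(i).

Step i=8: Q has 8 at row 3, column 2; remove 7 from row 3 of P and reverse-bump: 7 enters row 2 and ejects 5; 5 enters row 1 and ejects 4. So w(8) = 4. P is now [[1, 5, 8], [2, 7], [3], [6]].
Step i=7: Q has 7 at row 1, column 3; remove that cell from P, ejecting 8. So w(7) = 8. P is now [[1, 5], [2, 7], [3], [6]].
Step i=6: Q has 6 at row 4, column 1; remove 6 from row 4 of P and reverse-bump: 6 enters row 3 and ejects 3; 3 enters row 2 and ejects 2; 2 enters row 1 and ejects 1. So w(6) = 1. P is now [[2, 5], [3, 7], [6]].
Step i=5: Q has 5 at row 2, column 2; remove 7 from row 2 of P and reverse-bump: 7 enters row 1 and ejects 5. So w(5) = 5. P is now [[2, 7], [3], [6]].
Step i=4: Q has 4 at row 3, column 1; remove 6 from row 3 of P and reverse-bump: 6 enters row 2 and ejects 3; 3 enters row 1 and ejects 2. So w(4) = 2. P is now [[3, 7], [6]].
Step i=3: Q has 3 at row 2, column 1; remove 6 from row 2 of P and reverse-bump: 6 enters row 1 and ejects 3. So w(3) = 3. P is now [[6, 7]].
Step i=2: Q has 2 at row 1, column 2; remove that cell from P, ejecting 7. So w(2) = 7. P is now [[6]].
Step i=1: Q has 1 at row 1, column 1; remove that cell from P, ejecting 6. So w(1) = 6. P is now [].

So w = 6 7 3 2 5 1 8 4.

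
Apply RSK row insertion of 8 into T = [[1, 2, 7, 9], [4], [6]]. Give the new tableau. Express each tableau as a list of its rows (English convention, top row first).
In row 1, 8 replaces 9 (the leftmost entry greater than 8); 9 is bumped to row 2. 9 is appended to row 2. The new tableau is [[1, 2, 7, 8], [4, 9], [6]].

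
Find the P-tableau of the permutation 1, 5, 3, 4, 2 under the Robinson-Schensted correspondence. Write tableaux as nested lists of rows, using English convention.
Insert 1: appended to row 1. P = [[1]].
Insert 5: appended to row 1. P = [[1, 5]].
Insert 3: 3 bumps 5 from row 1; 5 starts row 2. P = [[1, 3], [5]].
Insert 4: appended to row 1. P = [[1, 3, 4], [5]].
Insert 2: 2 bumps 3 from row 1; 3 bumps 5 from row 2; 5 starts row 3. P = [[1, 2, 4], [3], [5]].

So P = [[1, 2, 4], [3], [5]].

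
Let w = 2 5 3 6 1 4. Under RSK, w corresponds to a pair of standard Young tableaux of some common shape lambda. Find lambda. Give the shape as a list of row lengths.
Row-insert each entry into an empty tableau.

After inserting 2: P = [[2]].
After inserting 5: P = [[2, 5]].
After inserting 3: P = [[2, 3], [5]].
After inserting 6: P = [[2, 3, 6], [5]].
After inserting 1: P = [[1, 3, 6], [2], [5]].
After inserting 4: P = [[1, 3, 4], [2, 6], [5]].

The final insertion tableau P = [[1, 3, 4], [2, 6], [5]] has shape [3, 2, 1].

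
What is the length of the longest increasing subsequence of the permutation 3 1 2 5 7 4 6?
4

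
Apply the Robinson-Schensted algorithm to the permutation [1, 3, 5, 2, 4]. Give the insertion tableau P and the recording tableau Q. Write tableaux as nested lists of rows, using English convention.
Insert each entry of the permutation into P by Schensted row insertion, recording in Q the position of each new cell.

Insert 1: appended to row 1. P = [[1]].
Insert 3: appended to row 1. P = [[1, 3]].
Insert 5: appended to row 1. P = [[1, 3, 5]].
Insert 2: 2 bumps 3 from row 1; 3 starts row 2. P = [[1, 2, 5], [3]].
Insert 4: 4 bumps 5 from row 1; 5 appends to row 2. P = [[1, 2, 4], [3, 5]].

So P = [[1, 2, 4], [3, 5]], Q = [[1, 2, 3], [4, 5]].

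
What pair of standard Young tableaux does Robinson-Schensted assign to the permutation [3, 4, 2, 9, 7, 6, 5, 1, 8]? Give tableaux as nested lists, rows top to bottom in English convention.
Insert each entry of the permutation into P by Schensted row insertion, recording in Q the position of each new cell.

Insert 3: appended to row 1. P = [[3]], Q = [[1]].
Insert 4: appended to row 1. P = [[3, 4]], Q = [[1, 2]].
Insert 2: 2 bumps 3 from row 1; 3 starts row 2. P = [[2, 4], [3]], Q = [[1, 2], [3]].
Insert 9: appended to row 1. P = [[2, 4, 9], [3]], Q = [[1, 2, 4], [3]].
Insert 7: 7 bumps 9 from row 1; 9 appends to row 2. P = [[2, 4, 7], [3, 9]], Q = [[1, 2, 4], [3, 5]].
Insert 6: 6 bumps 7 from row 1; 7 bumps 9 from row 2; 9 starts row 3. P = [[2, 4, 6], [3, 7], [9]], Q = [[1, 2, 4], [3, 5], [6]].
Insert 5: 5 bumps 6 from row 1; 6 bumps 7 from row 2; 7 bumps 9 from row 3; 9 starts row 4. P = [[2, 4, 5], [3, 6], [7], [9]], Q = [[1, 2, 4], [3, 5], [6], [7]].
Insert 1: 1 bumps 2 from row 1; 2 bumps 3 from row 2; 3 bumps 7 from row 3; 7 bumps 9 from row 4; 9 starts row 5. P = [[1, 4, 5], [2, 6], [3], [7], [9]], Q = [[1, 2, 4], [3, 5], [6], [7], [8]].
Insert 8: appended to row 1. P = [[1, 4, 5, 8], [2, 6], [3], [7], [9]], Q = [[1, 2, 4, 9], [3, 5], [6], [7], [8]].

So P = [[1, 4, 5, 8], [2, 6], [3], [7], [9]], Q = [[1, 2, 4, 9], [3, 5], [6], [7], [8]].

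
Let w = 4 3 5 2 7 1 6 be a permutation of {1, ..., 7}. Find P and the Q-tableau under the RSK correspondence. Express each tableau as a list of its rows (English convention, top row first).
P = [[1, 5, 6], [2, 7], [3], [4]], Q = [[1, 3, 5], [2, 7], [4], [6]]

Insert each entry of the permutation into P by Schensted row insertion, recording in Q the position of each new cell.

After inserting 4: P = [[4]].
After inserting 3: P = [[3], [4]].
After inserting 5: P = [[3, 5], [4]].
After inserting 2: P = [[2, 5], [3], [4]].
After inserting 7: P = [[2, 5, 7], [3], [4]].
After inserting 1: P = [[1, 5, 7], [2], [3], [4]].
After inserting 6: P = [[1, 5, 6], [2, 7], [3], [4]].

So P = [[1, 5, 6], [2, 7], [3], [4]], Q = [[1, 3, 5], [2, 7], [4], [6]].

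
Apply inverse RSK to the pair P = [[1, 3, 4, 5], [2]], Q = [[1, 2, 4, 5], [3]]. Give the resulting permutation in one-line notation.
Reverse the RSK construction: for i from n down to 1, find the cell of Q containing i, remove the entry at that cell from P, and reverse-bump it up through P; the value ejected from row 1 is w(i).

Step i=5: Q has 5 at row 1, column 4; remove that cell from P, ejecting 5. So w(5) = 5. P is now [[1, 3, 4], [2]].
Step i=4: Q has 4 at row 1, column 3; remove that cell from P, ejecting 4. So w(4) = 4. P is now [[1, 3], [2]].
Step i=3: Q has 3 at row 2, column 1; remove 2 from row 2 of P and reverse-bump: 2 enters row 1 and ejects 1. So w(3) = 1. P is now [[2, 3]].
Step i=2: Q has 2 at row 1, column 2; remove that cell from P, ejecting 3. So w(2) = 3. P is now [[2]].
Step i=1: Q has 1 at row 1, column 1; remove that cell from P, ejecting 2. So w(1) = 2. P is now [].

So w = 2 3 1 4 5.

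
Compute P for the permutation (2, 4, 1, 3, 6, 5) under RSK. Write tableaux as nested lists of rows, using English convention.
After inserting 2: P = [[2]].
After inserting 4: P = [[2, 4]].
After inserting 1: P = [[1, 4], [2]].
After inserting 3: P = [[1, 3], [2, 4]].
After inserting 6: P = [[1, 3, 6], [2, 4]].
After inserting 5: P = [[1, 3, 5], [2, 4, 6]].

So P = [[1, 3, 5], [2, 4, 6]].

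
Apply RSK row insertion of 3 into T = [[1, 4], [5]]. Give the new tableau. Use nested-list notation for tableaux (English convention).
[[1, 3], [4], [5]]

In row 1, 3 replaces 4 (the leftmost entry greater than 3); 4 is bumped to row 2. In row 2, 4 replaces 5 (the leftmost entry greater than 4); 5 is bumped to row 3. 5 starts a new row 3. The new tableau is [[1, 3], [4], [5]].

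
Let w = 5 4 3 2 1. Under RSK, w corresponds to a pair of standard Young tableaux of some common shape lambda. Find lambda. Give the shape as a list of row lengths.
[1, 1, 1, 1, 1]

RSK row insertion gives P = [[1], [2], [3], [4], [5]], which has shape [1, 1, 1, 1, 1].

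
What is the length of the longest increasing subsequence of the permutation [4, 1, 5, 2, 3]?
3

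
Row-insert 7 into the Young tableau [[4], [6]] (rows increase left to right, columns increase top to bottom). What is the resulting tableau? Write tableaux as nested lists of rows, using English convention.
[[4, 7], [6]]

7 is larger than every entry of row 1, so it is appended to row 1. The new tableau is [[4, 7], [6]].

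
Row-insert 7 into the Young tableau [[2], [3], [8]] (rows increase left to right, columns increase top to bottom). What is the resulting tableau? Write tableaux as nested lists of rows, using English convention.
[[2, 7], [3], [8]]

7 is larger than every entry of row 1, so it is appended to row 1. The new tableau is [[2, 7], [3], [8]].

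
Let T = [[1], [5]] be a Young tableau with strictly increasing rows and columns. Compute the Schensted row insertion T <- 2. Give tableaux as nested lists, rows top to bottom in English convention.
[[1, 2], [5]]

2 is larger than every entry of row 1, so it is appended to row 1. The new tableau is [[1, 2], [5]].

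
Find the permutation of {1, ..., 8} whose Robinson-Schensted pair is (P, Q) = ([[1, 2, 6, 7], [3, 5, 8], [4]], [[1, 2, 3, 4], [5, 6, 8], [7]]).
Reverse RSK: for i = n, n-1, ..., 1, locate i in Q, remove the corresponding corner cell from P, and reverse-bump its entry up through P; the value ejected from row 1 is w(i).

So w = 4 5 6 8 1 3 2 7.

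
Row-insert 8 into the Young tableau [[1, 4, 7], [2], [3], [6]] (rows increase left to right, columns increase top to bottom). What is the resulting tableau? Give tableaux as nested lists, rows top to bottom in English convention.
[[1, 4, 7, 8], [2], [3], [6]]

8 is larger than every entry of row 1, so it is appended to row 1. The new tableau is [[1, 4, 7, 8], [2], [3], [6]].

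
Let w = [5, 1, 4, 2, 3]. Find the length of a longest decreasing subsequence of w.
3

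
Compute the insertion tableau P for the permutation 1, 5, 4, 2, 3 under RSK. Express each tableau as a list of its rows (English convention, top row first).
P = [[1, 2, 3], [4], [5]]

Insert 1: appended to row 1. P = [[1]].
Insert 5: appended to row 1. P = [[1, 5]].
Insert 4: 4 bumps 5 from row 1; 5 starts row 2. P = [[1, 4], [5]].
Insert 2: 2 bumps 4 from row 1; 4 bumps 5 from row 2; 5 starts row 3. P = [[1, 2], [4], [5]].
Insert 3: appended to row 1. P = [[1, 2, 3], [4], [5]].

So P = [[1, 2, 3], [4], [5]].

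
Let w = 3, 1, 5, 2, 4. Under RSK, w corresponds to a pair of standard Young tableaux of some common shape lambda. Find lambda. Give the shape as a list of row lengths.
[3, 2]

Row-insert each entry into an empty tableau.

After inserting 3: P = [[3]].
After inserting 1: P = [[1], [3]].
After inserting 5: P = [[1, 5], [3]].
After inserting 2: P = [[1, 2], [3, 5]].
After inserting 4: P = [[1, 2, 4], [3, 5]].

The final insertion tableau P = [[1, 2, 4], [3, 5]] has shape [3, 2].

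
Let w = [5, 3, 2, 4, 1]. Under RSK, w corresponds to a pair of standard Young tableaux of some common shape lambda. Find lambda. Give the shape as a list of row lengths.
RSK row insertion gives P = [[1, 4], [2], [3], [5]], which has shape [2, 1, 1, 1].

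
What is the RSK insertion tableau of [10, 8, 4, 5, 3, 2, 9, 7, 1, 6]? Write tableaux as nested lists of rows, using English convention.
Insert 10: appended to row 1. P = [[10]].
Insert 8: 8 bumps 10 from row 1; 10 starts row 2. P = [[8], [10]].
Insert 4: 4 bumps 8 from row 1; 8 bumps 10 from row 2; 10 starts row 3. P = [[4], [8], [10]].
Insert 5: appended to row 1. P = [[4, 5], [8], [10]].
Insert 3: 3 bumps 4 from row 1; 4 bumps 8 from row 2; 8 bumps 10 from row 3; 10 starts row 4. P = [[3, 5], [4], [8], [10]].
Insert 2: 2 bumps 3 from row 1; 3 bumps 4 from row 2; 4 bumps 8 from row 3; 8 bumps 10 from row 4; 10 starts row 5. P = [[2, 5], [3], [4], [8], [10]].
Insert 9: appended to row 1. P = [[2, 5, 9], [3], [4], [8], [10]].
Insert 7: 7 bumps 9 from row 1; 9 appends to row 2. P = [[2, 5, 7], [3, 9], [4], [8], [10]].
Insert 1: 1 bumps 2 from row 1; 2 bumps 3 from row 2; 3 bumps 4 from row 3; 4 bumps 8 from row 4; 8 bumps 10 from row 5; 10 starts row 6. P = [[1, 5, 7], [2, 9], [3], [4], [8], [10]].
Insert 6: 6 bumps 7 from row 1; 7 bumps 9 from row 2; 9 appends to row 3. P = [[1, 5, 6], [2, 7], [3, 9], [4], [8], [10]].

So P = [[1, 5, 6], [2, 7], [3, 9], [4], [8], [10]].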